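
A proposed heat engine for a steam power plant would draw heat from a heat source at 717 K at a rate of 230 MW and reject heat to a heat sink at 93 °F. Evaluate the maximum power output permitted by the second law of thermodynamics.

T_C = 93 °F → (93 − 32) × 5/9 = 33.89 °C = 307.04 K.
The upper bound on efficiency is η_max = 1 − T_C/T_H = 1 − 307.04/717.00 = 0.5718.
W_max = η_max · Q_H = 0.5718 × 230 = 132 MW.

Ẇ_max ≈ 132 MW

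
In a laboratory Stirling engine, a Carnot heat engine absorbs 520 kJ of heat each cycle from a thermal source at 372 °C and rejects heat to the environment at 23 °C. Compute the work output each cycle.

W ≈ 281 kJ

T_H = 372 °C → 372 + 273.15 = 645.15 K.
T_C = 23 °C → 23 + 273.15 = 296.15 K.
Since the cycle is reversible, η = 1 − T_C/T_H = 1 − 296.15/645.15 = 0.5410.
W = η·Q_H = 0.5410 × 520 = 281 kJ.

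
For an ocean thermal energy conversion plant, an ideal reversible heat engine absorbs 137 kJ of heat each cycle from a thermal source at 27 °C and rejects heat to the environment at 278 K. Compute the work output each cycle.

T_H = 27 °C → 27 + 273.15 = 300.15 K.
For a reversible engine, η = 1 − T_C/T_H = 1 − 278.00/300.15 = 0.0738.
W = η·Q_H = 0.0738 × 137 = 10.1 kJ.

W ≈ 10.1 kJ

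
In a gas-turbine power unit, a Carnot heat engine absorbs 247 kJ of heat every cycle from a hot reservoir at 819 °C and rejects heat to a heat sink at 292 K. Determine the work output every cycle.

T_H = 819 °C → 819 + 273.15 = 1092.15 K.
Since the cycle is reversible, η = 1 − T_C/T_H = 1 − 292.00/1092.15 = 0.7326.
W = η·Q_H = 0.7326 × 247 = 181.0 kJ.

W ≈ 181.0 kJ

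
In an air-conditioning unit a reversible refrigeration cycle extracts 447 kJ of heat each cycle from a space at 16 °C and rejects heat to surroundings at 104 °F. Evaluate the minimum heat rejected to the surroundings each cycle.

T_H = 104 °F → (104 − 32) × 5/9 = 40.00 °C = 313.15 K.
T_C = 16 °C → 16 + 273.15 = 289.15 K.
For a reversible cycle Q_H/Q_C = T_H/T_C, so Q_H = Q_C·T_H/T_C = 447 × 313.15/289.15 = 484 kJ.

Q_H ≈ 484 kJ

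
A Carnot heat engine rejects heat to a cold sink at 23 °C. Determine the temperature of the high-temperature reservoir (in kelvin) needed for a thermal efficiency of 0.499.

T_C = 23 °C → 23 + 273.15 = 296.15 K.
From η = 1 − T_C/T_H, solving for T_H gives T_H = T_C/(1 − η) = 296.15/(1 − 0.499) = 591.1 K.

T_H ≈ 591.1 K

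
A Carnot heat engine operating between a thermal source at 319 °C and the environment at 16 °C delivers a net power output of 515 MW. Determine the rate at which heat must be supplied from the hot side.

Q̇_H ≈ 1010 MW

T_H = 319 °C → 319 + 273.15 = 592.15 K.
T_C = 16 °C → 16 + 273.15 = 289.15 K.
η_rev = 1 − T_C/T_H = 1 − 289.15/592.15 = 0.5117.
Q_H = W/η = 515/0.5117 = 1010 MW.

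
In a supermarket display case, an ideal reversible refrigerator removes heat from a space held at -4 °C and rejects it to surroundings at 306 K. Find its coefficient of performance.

COP_R ≈ 7.30

T_C = -4 °C → -4 + 273.15 = 269.15 K.
COP_R = T_C/(T_H − T_C) = 269.15/(306.00 − 269.15) = 7.30.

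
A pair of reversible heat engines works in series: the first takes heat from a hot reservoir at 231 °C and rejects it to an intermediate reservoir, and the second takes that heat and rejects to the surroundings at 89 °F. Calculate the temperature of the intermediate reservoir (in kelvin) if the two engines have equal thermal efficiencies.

T_m ≈ 392.0 K

T_H = 231 °C → 231 + 273.15 = 504.15 K.
T_C = 89 °F → (89 − 32) × 5/9 = 31.67 °C = 304.82 K.
Equal efficiencies require 1 − T_m/T_H = 1 − T_C/T_m, i.e. T_m/T_H = T_C/T_m, so T_m = √(T_H·T_C) = √(504.15 × 304.82) = 392.0 K.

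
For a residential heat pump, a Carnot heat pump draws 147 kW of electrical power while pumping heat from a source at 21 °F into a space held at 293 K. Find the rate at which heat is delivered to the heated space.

T_C = 21 °F → (21 − 32) × 5/9 = -6.11 °C = 267.04 K.
For a reversible heat pump, COP_HP = T_H/(T_H − T_C) = 293.00/25.96 = 11.2861.
Q_H = COP_HP · W = 11.2861 × 147 = 1660 kW.

Q̇_H ≈ 1660 kW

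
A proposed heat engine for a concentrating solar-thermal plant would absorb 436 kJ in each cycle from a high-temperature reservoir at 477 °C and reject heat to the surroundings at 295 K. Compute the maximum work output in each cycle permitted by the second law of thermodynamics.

W_max ≈ 264.5 kJ

T_H = 477 °C → 477 + 273.15 = 750.15 K.
No engine can exceed the Carnot limit: η_max = 1 − T_C/T_H = 1 − 295.00/750.15 = 0.6067.
W_max = η_max · Q_H = 0.6067 × 436 = 264.5 kJ.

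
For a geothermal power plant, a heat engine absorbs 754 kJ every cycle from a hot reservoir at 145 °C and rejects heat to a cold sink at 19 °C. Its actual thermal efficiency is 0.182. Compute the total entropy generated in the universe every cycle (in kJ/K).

ΔS_univ ≈ 0.3080 kJ/K

T_H = 145 °C → 145 + 273.15 = 418.15 K.
T_C = 19 °C → 19 + 273.15 = 292.15 K.
W = η·Q_H = 0.182 × 754 = 137.2 kJ, so Q_C = Q_H − W = 616.8 kJ.
Reservoir entropy changes: ΔS_H = −Q_H/T_H = −754/418.15 = -1.803 kJ/K and ΔS_C = +Q_C/T_C = 616.8/292.15 = 2.111 kJ/K.
ΔS_univ = −Q_H/T_H + Q_C/T_C = 0.3080 kJ/K (> 0, since η = 0.182 < η_Carnot = 0.301).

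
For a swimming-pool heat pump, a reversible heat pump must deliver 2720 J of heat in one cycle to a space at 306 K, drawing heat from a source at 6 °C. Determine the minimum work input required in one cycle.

W_in ≈ 238.7 J

T_C = 6 °C → 6 + 273.15 = 279.15 K.
For a reversible heat pump, COP_HP = T_H/(T_H − T_C) = 306.00/26.85 = 11.3966.
W = Q_H/COP_HP = 2720/11.3966 = 238.7 J.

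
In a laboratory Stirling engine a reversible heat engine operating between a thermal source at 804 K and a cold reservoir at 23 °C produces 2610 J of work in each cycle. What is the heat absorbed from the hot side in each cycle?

Q_H ≈ 4130 J

T_C = 23 °C → 23 + 273.15 = 296.15 K.
η_rev = 1 − T_C/T_H = 1 − 296.15/804.00 = 0.6317.
Q_H = W/η = 2610/0.6317 = 4130 J.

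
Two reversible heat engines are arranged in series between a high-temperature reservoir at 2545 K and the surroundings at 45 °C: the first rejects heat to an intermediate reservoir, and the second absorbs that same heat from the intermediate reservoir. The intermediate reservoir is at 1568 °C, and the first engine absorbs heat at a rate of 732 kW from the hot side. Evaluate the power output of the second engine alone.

T_C = 45 °C → 45 + 273.15 = 318.15 K.
T_m = 1568 °C → 1568 + 273.15 = 1841.15 K.
Heat entering the second stage: Q_m = Q_H·(T_m/T_H) = 732 × 1841.15/2545.00 = 530 kW.
Second-stage efficiency η₂ = 1 − T_C/T_m = 1 − 318.15/1841.15 = 0.8272, so W₂ = η₂·Q_m = 438 kW.

Ẇ₂ ≈ 438 kW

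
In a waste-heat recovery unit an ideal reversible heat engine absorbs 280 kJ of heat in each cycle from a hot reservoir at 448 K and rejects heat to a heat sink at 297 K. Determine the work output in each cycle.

η_rev = 1 − T_C/T_H = 1 − 297.00/448.00 = 0.3371.
W = η·Q_H = 0.3371 × 280 = 94.4 kJ.

W ≈ 94.4 kJ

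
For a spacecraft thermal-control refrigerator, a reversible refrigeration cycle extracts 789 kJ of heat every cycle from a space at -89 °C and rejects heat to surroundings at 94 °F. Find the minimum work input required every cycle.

T_H = 94 °F → (94 − 32) × 5/9 = 34.44 °C = 307.59 K.
T_C = -89 °C → -89 + 273.15 = 184.15 K.
For a reversible refrigerator, COP_R = T_C/(T_H − T_C) = 184.15/123.44 = 1.4918.
W = Q_C/COP_R = 789/1.4918 = 529 kJ.

W_in ≈ 529 kJ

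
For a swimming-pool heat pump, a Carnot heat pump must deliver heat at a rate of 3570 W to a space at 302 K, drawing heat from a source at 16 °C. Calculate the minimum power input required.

Ẇ_in ≈ 152 W

T_C = 16 °C → 16 + 273.15 = 289.15 K.
For a reversible heat pump, COP_HP = T_H/(T_H − T_C) = 302.00/12.85 = 23.5019.
W = Q_H/COP_HP = 3570/23.5019 = 152 W.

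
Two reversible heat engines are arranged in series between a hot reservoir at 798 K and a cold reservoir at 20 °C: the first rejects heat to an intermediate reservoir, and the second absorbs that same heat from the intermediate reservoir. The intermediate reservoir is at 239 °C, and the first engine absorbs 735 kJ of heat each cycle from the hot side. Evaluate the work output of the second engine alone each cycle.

W₂ ≈ 201.7 kJ

T_C = 20 °C → 20 + 273.15 = 293.15 K.
T_m = 239 °C → 239 + 273.15 = 512.15 K.
Heat entering the second stage: Q_m = Q_H·(T_m/T_H) = 735 × 512.15/798.00 = 471.7 kJ.
Second-stage efficiency η₂ = 1 − T_C/T_m = 1 − 293.15/512.15 = 0.4276, so W₂ = η₂·Q_m = 201.7 kJ.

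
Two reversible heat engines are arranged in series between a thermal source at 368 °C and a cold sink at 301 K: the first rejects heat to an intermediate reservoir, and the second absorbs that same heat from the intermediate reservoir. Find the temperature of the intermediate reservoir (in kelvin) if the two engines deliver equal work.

T_H = 368 °C → 368 + 273.15 = 641.15 K.
For reversible stages Q_m = Q_H·(T_m/T_H). Setting W₁ = Q_H(1 − T_m/T_H) equal to W₂ = Q_m(1 − T_C/T_m) = Q_H·(T_m − T_C)/T_H gives T_H − T_m = T_m − T_C, so T_m = (T_H + T_C)/2 = (641.15 + 301.00)/2 = 471 K.

T_m ≈ 471 K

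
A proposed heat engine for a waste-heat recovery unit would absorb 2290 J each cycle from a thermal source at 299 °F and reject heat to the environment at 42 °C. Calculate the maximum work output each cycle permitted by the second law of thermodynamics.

W_max ≈ 578 J

T_H = 299 °F → (299 − 32) × 5/9 = 148.33 °C = 421.48 K.
T_C = 42 °C → 42 + 273.15 = 315.15 K.
No engine can exceed the Carnot limit: η_max = 1 − T_C/T_H = 1 − 315.15/421.48 = 0.2523.
W_max = η_max · Q_H = 0.2523 × 2290 = 578 J.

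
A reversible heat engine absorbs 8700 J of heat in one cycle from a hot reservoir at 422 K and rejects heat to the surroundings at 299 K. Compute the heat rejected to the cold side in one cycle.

Q_C ≈ 6160 J

Since the cycle is reversible, η = 1 − T_C/T_H = 1 − 299.00/422.00 = 0.2915.
For a reversible cycle Q_C/Q_H = T_C/T_H, so Q_C = 8700 × 299.00/422.00 = 6160 J.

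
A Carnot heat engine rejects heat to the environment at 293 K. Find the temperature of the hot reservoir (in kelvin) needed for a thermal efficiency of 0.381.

From η = 1 − T_C/T_H, solving for T_H gives T_H = T_C/(1 − η) = 293.00/(1 − 0.381) = 473 K.

T_H ≈ 473 K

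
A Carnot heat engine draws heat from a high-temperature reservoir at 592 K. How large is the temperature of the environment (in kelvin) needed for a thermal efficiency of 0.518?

From η = 1 − T_C/T_H, T_C = T_H·(1 − η) = 592.00 × (1 − 0.518) = 285.3 K.

T_C ≈ 285.3 K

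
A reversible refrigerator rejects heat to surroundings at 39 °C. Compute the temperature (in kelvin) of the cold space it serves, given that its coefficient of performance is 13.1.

T_H = 39 °C → 39 + 273.15 = 312.15 K.
COP_R = T_C/(T_H − T_C) ⇒ T_C = T_H·COP_R/(1 + COP_R) = 312.15 × 13.1/(1 + 13.1) = 290 K.

T_C ≈ 290 K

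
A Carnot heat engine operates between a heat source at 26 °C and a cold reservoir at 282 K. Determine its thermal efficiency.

η ≈ 0.0573

T_H = 26 °C → 26 + 273.15 = 299.15 K.
Carnot efficiency: η = 1 − T_C/T_H = 1 − 282.00/299.15 = 0.0573.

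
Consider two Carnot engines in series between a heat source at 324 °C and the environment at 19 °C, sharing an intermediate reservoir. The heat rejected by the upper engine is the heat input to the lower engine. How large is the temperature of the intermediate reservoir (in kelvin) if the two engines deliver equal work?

T_m ≈ 444.6 K

T_H = 324 °C → 324 + 273.15 = 597.15 K.
T_C = 19 °C → 19 + 273.15 = 292.15 K.
For reversible stages Q_m = Q_H·(T_m/T_H). Setting W₁ = Q_H(1 − T_m/T_H) equal to W₂ = Q_m(1 − T_C/T_m) = Q_H·(T_m − T_C)/T_H gives T_H − T_m = T_m − T_C, so T_m = (T_H + T_C)/2 = (597.15 + 292.15)/2 = 444.6 K.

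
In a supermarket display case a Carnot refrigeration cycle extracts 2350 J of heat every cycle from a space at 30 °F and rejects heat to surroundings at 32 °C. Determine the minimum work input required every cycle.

T_H = 32 °C → 32 + 273.15 = 305.15 K.
T_C = 30 °F → (30 − 32) × 5/9 = -1.11 °C = 272.04 K.
Carnot COP: COP_R = T_C/(T_H − T_C) = 272.04/33.11 = 8.2159.
W = Q_C/COP_R = 2350/8.2159 = 286 J.

W_in ≈ 286 J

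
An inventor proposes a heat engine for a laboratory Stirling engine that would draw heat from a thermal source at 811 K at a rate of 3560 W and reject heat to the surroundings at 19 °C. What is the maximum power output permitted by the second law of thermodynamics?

Ẇ_max ≈ 2280 W

T_C = 19 °C → 19 + 273.15 = 292.15 K.
The second-law ceiling is the Carnot efficiency, η_max = 1 − T_C/T_H = 1 − 292.15/811.00 = 0.6398.
W_max = η_max · Q_H = 0.6398 × 3560 = 2280 W.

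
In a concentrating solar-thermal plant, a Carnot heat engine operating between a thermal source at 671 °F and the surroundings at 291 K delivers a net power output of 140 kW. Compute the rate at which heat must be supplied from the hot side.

Q̇_H ≈ 261 kW

T_H = 671 °F → (671 − 32) × 5/9 = 355.00 °C = 628.15 K.
Since the cycle is reversible, η = 1 − T_C/T_H = 1 − 291.00/628.15 = 0.5367.
Q_H = W/η = 140/0.5367 = 261 kW.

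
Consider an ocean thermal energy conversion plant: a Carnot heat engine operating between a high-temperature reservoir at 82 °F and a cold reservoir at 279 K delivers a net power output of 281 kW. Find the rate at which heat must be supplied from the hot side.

Q̇_H ≈ 3860 kW

T_H = 82 °F → (82 − 32) × 5/9 = 27.78 °C = 300.93 K.
Carnot efficiency: η = 1 − T_C/T_H = 1 − 279.00/300.93 = 0.0729.
Q_H = W/η = 281/0.0729 = 3860 kW.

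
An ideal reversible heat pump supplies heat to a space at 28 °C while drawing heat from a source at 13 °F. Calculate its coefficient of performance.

T_H = 28 °C → 28 + 273.15 = 301.15 K.
T_C = 13 °F → (13 − 32) × 5/9 = -10.56 °C = 262.59 K.
For a reversible heat pump, COP_HP = T_H/(T_H − T_C) = 301.15/(301.15 − 262.59) = 7.81.

COP_HP ≈ 7.81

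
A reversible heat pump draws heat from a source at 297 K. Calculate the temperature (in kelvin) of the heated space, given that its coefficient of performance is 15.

COP_HP = T_H/(T_H − T_C) ⇒ T_H = T_C·COP_HP/(COP_HP − 1) = 297.00 × 15/(15 − 1) = 318 K.

T_H ≈ 318 K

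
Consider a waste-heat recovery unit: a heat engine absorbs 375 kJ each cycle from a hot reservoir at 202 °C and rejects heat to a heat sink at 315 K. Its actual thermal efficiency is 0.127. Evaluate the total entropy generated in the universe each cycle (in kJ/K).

ΔS_univ ≈ 0.250 kJ/K

T_H = 202 °C → 202 + 273.15 = 475.15 K.
W = η·Q_H = 0.127 × 375 = 47.62 kJ, so Q_C = Q_H − W = 327.4 kJ.
The hot reservoir loses entropy Q_H/T_H = 375/475.15 = 0.7892 kJ/K; the cold reservoir gains Q_C/T_C = 327.4/315.00 = 1.039 kJ/K.
ΔS_univ = −Q_H/T_H + Q_C/T_C = 0.250 kJ/K (> 0, since η = 0.127 < η_Carnot = 0.337).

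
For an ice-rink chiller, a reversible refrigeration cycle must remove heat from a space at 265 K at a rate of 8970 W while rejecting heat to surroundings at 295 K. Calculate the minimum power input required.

The reversible coefficient of performance is COP_R = T_C/(T_H − T_C) = 265.00/30.00 = 8.8333.
W = Q_C/COP_R = 8970/8.8333 = 1015 W.

Ẇ_in ≈ 1015 W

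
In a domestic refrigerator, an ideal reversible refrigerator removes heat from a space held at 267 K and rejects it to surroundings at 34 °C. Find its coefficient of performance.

COP_R ≈ 6.65

T_H = 34 °C → 34 + 273.15 = 307.15 K.
COP_R = T_C/(T_H − T_C) = 267.00/(307.15 − 267.00) = 6.65.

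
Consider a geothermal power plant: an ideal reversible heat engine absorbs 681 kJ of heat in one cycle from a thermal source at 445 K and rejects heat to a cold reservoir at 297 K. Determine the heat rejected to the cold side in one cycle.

The Carnot efficiency is η = 1 − T_C/T_H = 1 − 297.00/445.00 = 0.3326.
For a reversible cycle Q_C/Q_H = T_C/T_H, so Q_C = 681 × 297.00/445.00 = 455 kJ.

Q_C ≈ 455 kJ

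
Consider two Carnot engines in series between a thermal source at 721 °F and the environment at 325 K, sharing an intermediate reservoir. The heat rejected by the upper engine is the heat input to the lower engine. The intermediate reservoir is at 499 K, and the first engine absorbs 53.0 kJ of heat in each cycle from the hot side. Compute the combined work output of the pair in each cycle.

T_H = 721 °F → (721 − 32) × 5/9 = 382.78 °C = 655.93 K.
Two reversible stages in series are equivalent to a single Carnot engine between T_H and T_C, so η_total = 1 − T_C/T_H = 1 − 325.00/655.93 = 0.5045.
W_total = η_total · Q_H = 0.5045 × 53.0 = 26.7 kJ.

W_total ≈ 26.7 kJ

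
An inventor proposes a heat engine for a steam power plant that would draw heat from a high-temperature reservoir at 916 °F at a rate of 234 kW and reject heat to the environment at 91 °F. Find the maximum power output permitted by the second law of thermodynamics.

T_H = 916 °F → (916 − 32) × 5/9 = 491.11 °C = 764.26 K.
T_C = 91 °F → (91 − 32) × 5/9 = 32.78 °C = 305.93 K.
No engine can exceed the Carnot limit: η_max = 1 − T_C/T_H = 1 − 305.93/764.26 = 0.5997.
W_max = η_max · Q_H = 0.5997 × 234 = 140 kW.

Ẇ_max ≈ 140 kW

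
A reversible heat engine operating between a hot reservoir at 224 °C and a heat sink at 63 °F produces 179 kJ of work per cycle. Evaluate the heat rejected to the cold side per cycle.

T_H = 224 °C → 224 + 273.15 = 497.15 K.
T_C = 63 °F → (63 − 32) × 5/9 = 17.22 °C = 290.37 K.
For a reversible engine, η = 1 − T_C/T_H = 1 − 290.37/497.15 = 0.4159.
Since Q_C/Q_H = T_C/T_H and Q_H = W/η, Q_C = W·T_C/(T_H − T_C) = 179 × 290.37/206.78 = 251 kJ.

Q_C ≈ 251 kJ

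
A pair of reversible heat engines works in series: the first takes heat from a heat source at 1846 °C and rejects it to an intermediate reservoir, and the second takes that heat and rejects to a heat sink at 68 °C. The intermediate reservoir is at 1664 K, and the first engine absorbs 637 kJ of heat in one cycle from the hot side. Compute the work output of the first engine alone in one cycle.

T_H = 1846 °C → 1846 + 273.15 = 2119.15 K.
T_C = 68 °C → 68 + 273.15 = 341.15 K.
First-stage efficiency η₁ = 1 − T_m/T_H = 1 − 1664.00/2119.15 = 0.2148.
W₁ = η₁·Q_H = 0.2148 × 637 = 136.8 kJ.

W₁ ≈ 136.8 kJ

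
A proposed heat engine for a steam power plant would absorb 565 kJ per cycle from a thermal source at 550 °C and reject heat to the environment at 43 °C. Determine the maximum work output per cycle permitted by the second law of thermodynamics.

T_H = 550 °C → 550 + 273.15 = 823.15 K.
T_C = 43 °C → 43 + 273.15 = 316.15 K.
By the Carnot theorem, η_max = 1 − T_C/T_H = 1 − 316.15/823.15 = 0.6159.
W_max = η_max · Q_H = 0.6159 × 565 = 348 kJ.

W_max ≈ 348 kJ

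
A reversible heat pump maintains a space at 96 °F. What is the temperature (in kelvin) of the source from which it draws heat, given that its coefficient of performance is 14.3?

T_H = 96 °F → (96 − 32) × 5/9 = 35.56 °C = 308.71 K.
COP_HP = T_H/(T_H − T_C) ⇒ T_C = T_H·(COP_HP − 1)/COP_HP = 308.71 × (14.3 − 1)/14.3 = 287 K.

T_C ≈ 287 K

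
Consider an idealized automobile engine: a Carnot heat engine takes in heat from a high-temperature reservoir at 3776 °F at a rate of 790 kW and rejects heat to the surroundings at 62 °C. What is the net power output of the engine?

T_H = 3776 °F → (3776 − 32) × 5/9 = 2080.00 °C = 2353.15 K.
T_C = 62 °C → 62 + 273.15 = 335.15 K.
Carnot efficiency: η = 1 − T_C/T_H = 1 − 335.15/2353.15 = 0.8576.
W = η·Q_H = 0.8576 × 790 = 677.5 kW.

Ẇ ≈ 677.5 kW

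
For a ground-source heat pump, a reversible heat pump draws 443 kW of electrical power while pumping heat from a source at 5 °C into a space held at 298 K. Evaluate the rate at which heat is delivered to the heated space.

Q̇_H ≈ 6651 kW

T_C = 5 °C → 5 + 273.15 = 278.15 K.
COP_HP = T_H/(T_H − T_C) = 298.00/19.85 = 15.0126.
Q_H = COP_HP · W = 15.0126 × 443 = 6651 kW.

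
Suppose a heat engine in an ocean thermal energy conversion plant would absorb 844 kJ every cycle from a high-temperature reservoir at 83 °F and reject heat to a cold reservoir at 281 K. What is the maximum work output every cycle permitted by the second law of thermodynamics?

T_H = 83 °F → (83 − 32) × 5/9 = 28.33 °C = 301.48 K.
By the Carnot theorem, η_max = 1 − T_C/T_H = 1 − 281.00/301.48 = 0.0679.
W_max = η_max · Q_H = 0.0679 × 844 = 57.3 kJ.

W_max ≈ 57.3 kJ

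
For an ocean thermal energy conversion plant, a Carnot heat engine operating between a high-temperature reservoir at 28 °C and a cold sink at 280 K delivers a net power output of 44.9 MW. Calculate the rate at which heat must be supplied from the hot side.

T_H = 28 °C → 28 + 273.15 = 301.15 K.
The Carnot efficiency is η = 1 − T_C/T_H = 1 − 280.00/301.15 = 0.0702.
Q_H = W/η = 44.9/0.0702 = 639 MW.

Q̇_H ≈ 639 MW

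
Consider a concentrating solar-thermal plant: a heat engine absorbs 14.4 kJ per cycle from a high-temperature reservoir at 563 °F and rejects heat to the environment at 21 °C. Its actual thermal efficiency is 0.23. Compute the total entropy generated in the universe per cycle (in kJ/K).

ΔS_univ ≈ 0.0123 kJ/K

T_H = 563 °F → (563 − 32) × 5/9 = 295.00 °C = 568.15 K.
T_C = 21 °C → 21 + 273.15 = 294.15 K.
W = η·Q_H = 0.23 × 14.4 = 3.312 kJ, so Q_C = Q_H − W = 11.09 kJ.
The hot reservoir loses entropy Q_H/T_H = 14.4/568.15 = 0.02535 kJ/K; the cold reservoir gains Q_C/T_C = 11.09/294.15 = 0.03770 kJ/K.
ΔS_univ = −Q_H/T_H + Q_C/T_C = 0.0123 kJ/K (> 0, since η = 0.23 < η_Carnot = 0.482).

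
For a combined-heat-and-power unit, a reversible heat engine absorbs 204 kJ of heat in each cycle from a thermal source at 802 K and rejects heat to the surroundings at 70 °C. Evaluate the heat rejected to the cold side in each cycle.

T_C = 70 °C → 70 + 273.15 = 343.15 K.
For a reversible engine, η = 1 − T_C/T_H = 1 − 343.15/802.00 = 0.5721.
For a reversible cycle Q_C/Q_H = T_C/T_H, so Q_C = 204 × 343.15/802.00 = 87.29 kJ.

Q_C ≈ 87.29 kJ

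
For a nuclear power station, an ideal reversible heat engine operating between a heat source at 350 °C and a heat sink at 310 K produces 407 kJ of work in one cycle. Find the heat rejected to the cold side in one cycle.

Q_C ≈ 402.9 kJ

T_H = 350 °C → 350 + 273.15 = 623.15 K.
η_rev = 1 − T_C/T_H = 1 − 310.00/623.15 = 0.5025.
Since Q_C/Q_H = T_C/T_H and Q_H = W/η, Q_C = W·T_C/(T_H − T_C) = 407 × 310.00/313.15 = 402.9 kJ.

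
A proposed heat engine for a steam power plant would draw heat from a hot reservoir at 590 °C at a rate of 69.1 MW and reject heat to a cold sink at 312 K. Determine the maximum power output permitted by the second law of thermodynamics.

Ẇ_max ≈ 44.1 MW

T_H = 590 °C → 590 + 273.15 = 863.15 K.
By the Carnot theorem, η_max = 1 − T_C/T_H = 1 − 312.00/863.15 = 0.6385.
W_max = η_max · Q_H = 0.6385 × 69.1 = 44.1 MW.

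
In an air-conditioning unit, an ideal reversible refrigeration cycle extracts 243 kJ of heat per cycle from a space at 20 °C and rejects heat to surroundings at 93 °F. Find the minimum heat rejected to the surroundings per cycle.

T_H = 93 °F → (93 − 32) × 5/9 = 33.89 °C = 307.04 K.
T_C = 20 °C → 20 + 273.15 = 293.15 K.
For a reversible cycle Q_H/Q_C = T_H/T_C, so Q_H = Q_C·T_H/T_C = 243 × 307.04/293.15 = 255 kJ.

Q_H ≈ 255 kJ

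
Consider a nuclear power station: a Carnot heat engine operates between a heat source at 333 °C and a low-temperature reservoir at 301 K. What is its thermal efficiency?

η ≈ 0.5034

T_H = 333 °C → 333 + 273.15 = 606.15 K.
Since the cycle is reversible, η = 1 − T_C/T_H = 1 − 301.00/606.15 = 0.5034.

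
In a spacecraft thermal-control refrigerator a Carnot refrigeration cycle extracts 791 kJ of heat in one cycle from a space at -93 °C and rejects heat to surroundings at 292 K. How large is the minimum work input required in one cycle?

W_in ≈ 491.1 kJ

T_C = -93 °C → -93 + 273.15 = 180.15 K.
Carnot COP: COP_R = T_C/(T_H − T_C) = 180.15/111.85 = 1.6106.
W = Q_C/COP_R = 791/1.6106 = 491.1 kJ.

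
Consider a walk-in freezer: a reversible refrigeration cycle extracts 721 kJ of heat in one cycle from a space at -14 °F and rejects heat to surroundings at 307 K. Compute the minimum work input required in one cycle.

W_in ≈ 173 kJ

T_C = -14 °F → (-14 − 32) × 5/9 = -25.56 °C = 247.59 K.
Carnot COP: COP_R = T_C/(T_H − T_C) = 247.59/59.41 = 4.1679.
W = Q_C/COP_R = 721/4.1679 = 173 kJ.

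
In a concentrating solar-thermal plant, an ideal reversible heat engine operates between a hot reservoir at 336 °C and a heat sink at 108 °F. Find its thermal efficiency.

η ≈ 0.482

T_H = 336 °C → 336 + 273.15 = 609.15 K.
T_C = 108 °F → (108 − 32) × 5/9 = 42.22 °C = 315.37 K.
η_rev = 1 − T_C/T_H = 1 − 315.37/609.15 = 0.482.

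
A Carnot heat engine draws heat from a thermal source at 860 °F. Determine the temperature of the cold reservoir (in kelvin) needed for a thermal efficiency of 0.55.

T_H = 860 °F → (860 − 32) × 5/9 = 460.00 °C = 733.15 K.
From η = 1 − T_C/T_H, T_C = T_H·(1 − η) = 733.15 × (1 − 0.55) = 329.9 K.

T_C ≈ 329.9 K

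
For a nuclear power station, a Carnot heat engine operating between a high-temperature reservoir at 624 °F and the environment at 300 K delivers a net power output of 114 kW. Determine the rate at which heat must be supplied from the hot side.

T_H = 624 °F → (624 − 32) × 5/9 = 328.89 °C = 602.04 K.
For a reversible engine, η = 1 − T_C/T_H = 1 − 300.00/602.04 = 0.5017.
Q_H = W/η = 114/0.5017 = 227.2 kW.

Q̇_H ≈ 227.2 kW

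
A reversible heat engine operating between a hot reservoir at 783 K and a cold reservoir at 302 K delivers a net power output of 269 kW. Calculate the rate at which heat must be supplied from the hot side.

η_rev = 1 − T_C/T_H = 1 − 302.00/783.00 = 0.6143.
Q_H = W/η = 269/0.6143 = 437.9 kW.

Q̇_H ≈ 437.9 kW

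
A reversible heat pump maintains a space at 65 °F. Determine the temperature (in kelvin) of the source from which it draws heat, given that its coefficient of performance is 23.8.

T_C ≈ 279.2 K

T_H = 65 °F → (65 − 32) × 5/9 = 18.33 °C = 291.48 K.
COP_HP = T_H/(T_H − T_C) ⇒ T_C = T_H·(COP_HP − 1)/COP_HP = 291.48 × (23.8 − 1)/23.8 = 279.2 K.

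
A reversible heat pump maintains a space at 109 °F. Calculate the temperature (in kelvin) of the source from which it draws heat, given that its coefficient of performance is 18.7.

T_C ≈ 299.0 K

T_H = 109 °F → (109 − 32) × 5/9 = 42.78 °C = 315.93 K.
COP_HP = T_H/(T_H − T_C) ⇒ T_C = T_H·(COP_HP − 1)/COP_HP = 315.93 × (18.7 − 1)/18.7 = 299.0 K.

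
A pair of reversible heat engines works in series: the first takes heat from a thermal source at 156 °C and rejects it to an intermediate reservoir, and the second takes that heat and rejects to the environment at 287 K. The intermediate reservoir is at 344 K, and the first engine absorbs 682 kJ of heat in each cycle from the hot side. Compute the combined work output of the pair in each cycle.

W_total ≈ 226 kJ

T_H = 156 °C → 156 + 273.15 = 429.15 K.
Two reversible stages in series are equivalent to a single Carnot engine between T_H and T_C, so η_total = 1 − T_C/T_H = 1 − 287.00/429.15 = 0.3312.
W_total = η_total · Q_H = 0.3312 × 682 = 226 kJ.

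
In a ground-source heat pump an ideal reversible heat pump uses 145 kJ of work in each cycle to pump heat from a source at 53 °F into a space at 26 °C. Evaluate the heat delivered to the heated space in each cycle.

T_H = 26 °C → 26 + 273.15 = 299.15 K.
T_C = 53 °F → (53 − 32) × 5/9 = 11.67 °C = 284.82 K.
COP_HP = T_H/(T_H − T_C) = 299.15/14.33 = 20.8709.
Q_H = COP_HP · W = 20.8709 × 145 = 3030 kJ.

Q_H ≈ 3030 kJ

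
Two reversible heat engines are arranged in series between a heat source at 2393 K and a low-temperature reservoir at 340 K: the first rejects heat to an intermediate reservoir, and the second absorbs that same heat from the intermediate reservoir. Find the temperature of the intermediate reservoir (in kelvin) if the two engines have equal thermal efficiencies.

Equal efficiencies require 1 − T_m/T_H = 1 − T_C/T_m, i.e. T_m/T_H = T_C/T_m, so T_m = √(T_H·T_C) = √(2393.00 × 340.00) = 902.0 K.

T_m ≈ 902.0 K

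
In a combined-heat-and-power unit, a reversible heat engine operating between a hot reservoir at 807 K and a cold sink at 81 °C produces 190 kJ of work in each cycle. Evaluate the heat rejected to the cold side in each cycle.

Q_C ≈ 149 kJ

T_C = 81 °C → 81 + 273.15 = 354.15 K.
Carnot efficiency: η = 1 − T_C/T_H = 1 − 354.15/807.00 = 0.5612.
Since Q_C/Q_H = T_C/T_H and Q_H = W/η, Q_C = W·T_C/(T_H − T_C) = 190 × 354.15/452.85 = 149 kJ.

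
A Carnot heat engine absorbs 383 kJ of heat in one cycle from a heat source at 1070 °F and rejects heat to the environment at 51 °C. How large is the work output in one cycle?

T_H = 1070 °F → (1070 − 32) × 5/9 = 576.67 °C = 849.82 K.
T_C = 51 °C → 51 + 273.15 = 324.15 K.
For a reversible engine, η = 1 − T_C/T_H = 1 − 324.15/849.82 = 0.6186.
W = η·Q_H = 0.6186 × 383 = 237 kJ.

W ≈ 237 kJ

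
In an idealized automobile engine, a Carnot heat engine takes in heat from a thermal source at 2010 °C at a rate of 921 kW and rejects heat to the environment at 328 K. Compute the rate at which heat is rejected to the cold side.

T_H = 2010 °C → 2010 + 273.15 = 2283.15 K.
Carnot efficiency: η = 1 − T_C/T_H = 1 − 328.00/2283.15 = 0.8563.
For a reversible cycle Q_C/Q_H = T_C/T_H, so Q_C = 921 × 328.00/2283.15 = 132 kW.

Q̇_C ≈ 132 kW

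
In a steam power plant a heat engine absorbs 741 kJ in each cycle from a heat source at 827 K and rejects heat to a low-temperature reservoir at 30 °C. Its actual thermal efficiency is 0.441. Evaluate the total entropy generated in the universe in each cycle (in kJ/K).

ΔS_univ ≈ 0.470 kJ/K

T_C = 30 °C → 30 + 273.15 = 303.15 K.
W = η·Q_H = 0.441 × 741 = 326.8 kJ, so Q_C = Q_H − W = 414.2 kJ.
The hot reservoir loses entropy Q_H/T_H = 741/827.00 = 0.8960 kJ/K; the cold reservoir gains Q_C/T_C = 414.2/303.15 = 1.366 kJ/K.
ΔS_univ = −Q_H/T_H + Q_C/T_C = 0.470 kJ/K (> 0, since η = 0.441 < η_Carnot = 0.633).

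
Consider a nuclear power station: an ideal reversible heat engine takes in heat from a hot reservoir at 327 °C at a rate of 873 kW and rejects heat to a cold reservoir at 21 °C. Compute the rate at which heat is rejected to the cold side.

T_H = 327 °C → 327 + 273.15 = 600.15 K.
T_C = 21 °C → 21 + 273.15 = 294.15 K.
For a reversible engine, η = 1 − T_C/T_H = 1 − 294.15/600.15 = 0.5099.
For a reversible cycle Q_C/Q_H = T_C/T_H, so Q_C = 873 × 294.15/600.15 = 428 kW.

Q̇_C ≈ 428 kW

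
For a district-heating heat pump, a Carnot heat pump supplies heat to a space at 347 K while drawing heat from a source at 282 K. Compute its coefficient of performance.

COP_HP ≈ 5.34

The Carnot heat-pump COP is COP_HP = T_H/(T_H − T_C) = 347.00/(347.00 − 282.00) = 5.34.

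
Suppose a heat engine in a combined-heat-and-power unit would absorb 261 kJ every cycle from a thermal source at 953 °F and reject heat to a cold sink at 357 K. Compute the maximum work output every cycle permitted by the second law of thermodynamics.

T_H = 953 °F → (953 − 32) × 5/9 = 511.67 °C = 784.82 K.
The second-law ceiling is the Carnot efficiency, η_max = 1 − T_C/T_H = 1 − 357.00/784.82 = 0.5451.
W_max = η_max · Q_H = 0.5451 × 261 = 142.3 kJ.

W_max ≈ 142.3 kJ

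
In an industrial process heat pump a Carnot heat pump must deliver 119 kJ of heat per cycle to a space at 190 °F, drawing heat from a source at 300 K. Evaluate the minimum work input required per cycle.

T_H = 190 °F → (190 − 32) × 5/9 = 87.78 °C = 360.93 K.
The Carnot heat-pump COP is COP_HP = T_H/(T_H − T_C) = 360.93/60.93 = 5.9239.
W = Q_H/COP_HP = 119/5.9239 = 20.09 kJ.

W_in ≈ 20.09 kJ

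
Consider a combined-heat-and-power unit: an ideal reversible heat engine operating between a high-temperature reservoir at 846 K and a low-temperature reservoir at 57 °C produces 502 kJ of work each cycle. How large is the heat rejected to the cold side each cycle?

T_C = 57 °C → 57 + 273.15 = 330.15 K.
The Carnot efficiency is η = 1 − T_C/T_H = 1 − 330.15/846.00 = 0.6098.
Since Q_C/Q_H = T_C/T_H and Q_H = W/η, Q_C = W·T_C/(T_H − T_C) = 502 × 330.15/515.85 = 321 kJ.

Q_C ≈ 321 kJ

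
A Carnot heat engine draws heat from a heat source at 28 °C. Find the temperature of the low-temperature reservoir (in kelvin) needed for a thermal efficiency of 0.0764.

T_H = 28 °C → 28 + 273.15 = 301.15 K.
From η = 1 − T_C/T_H, T_C = T_H·(1 − η) = 301.15 × (1 − 0.0764) = 278 K.

T_C ≈ 278 K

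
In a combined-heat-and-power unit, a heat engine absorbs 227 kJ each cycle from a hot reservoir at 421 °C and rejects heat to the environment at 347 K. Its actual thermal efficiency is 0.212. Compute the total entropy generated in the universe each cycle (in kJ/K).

ΔS_univ ≈ 0.1885 kJ/K

T_H = 421 °C → 421 + 273.15 = 694.15 K.
W = η·Q_H = 0.212 × 227 = 48.12 kJ, so Q_C = Q_H − W = 178.9 kJ.
Reservoir entropy changes: ΔS_H = −Q_H/T_H = −227/694.15 = -0.3270 kJ/K and ΔS_C = +Q_C/T_C = 178.9/347.00 = 0.5155 kJ/K.
ΔS_univ = −Q_H/T_H + Q_C/T_C = 0.1885 kJ/K (> 0, since η = 0.212 < η_Carnot = 0.500).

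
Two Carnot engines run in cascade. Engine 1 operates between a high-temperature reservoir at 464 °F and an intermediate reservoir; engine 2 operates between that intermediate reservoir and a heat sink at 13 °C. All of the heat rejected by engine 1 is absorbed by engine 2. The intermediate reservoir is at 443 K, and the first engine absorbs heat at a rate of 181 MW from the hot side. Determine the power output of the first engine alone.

T_H = 464 °F → (464 − 32) × 5/9 = 240.00 °C = 513.15 K.
T_C = 13 °C → 13 + 273.15 = 286.15 K.
First-stage efficiency η₁ = 1 − T_m/T_H = 1 − 443.00/513.15 = 0.1367.
W₁ = η₁·Q_H = 0.1367 × 181 = 24.7 MW.

Ẇ₁ ≈ 24.7 MW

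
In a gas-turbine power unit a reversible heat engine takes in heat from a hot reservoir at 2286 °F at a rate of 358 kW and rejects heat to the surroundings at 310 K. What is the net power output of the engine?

Ẇ ≈ 285 kW

T_H = 2286 °F → (2286 − 32) × 5/9 = 1252.22 °C = 1525.37 K.
Since the cycle is reversible, η = 1 − T_C/T_H = 1 − 310.00/1525.37 = 0.7968.
W = η·Q_H = 0.7968 × 358 = 285 kW.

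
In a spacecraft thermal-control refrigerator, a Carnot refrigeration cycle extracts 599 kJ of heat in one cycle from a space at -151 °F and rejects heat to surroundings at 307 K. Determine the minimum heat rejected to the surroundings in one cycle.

Q_H ≈ 1070 kJ

T_C = -151 °F → (-151 − 32) × 5/9 = -101.67 °C = 171.48 K.
For a reversible cycle Q_H/Q_C = T_H/T_C, so Q_H = Q_C·T_H/T_C = 599 × 307.00/171.48 = 1070 kJ.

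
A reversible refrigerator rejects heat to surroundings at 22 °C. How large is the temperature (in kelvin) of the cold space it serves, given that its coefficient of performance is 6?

T_H = 22 °C → 22 + 273.15 = 295.15 K.
COP_R = T_C/(T_H − T_C) ⇒ T_C = T_H·COP_R/(1 + COP_R) = 295.15 × 6/(1 + 6) = 253.0 K.

T_C ≈ 253.0 K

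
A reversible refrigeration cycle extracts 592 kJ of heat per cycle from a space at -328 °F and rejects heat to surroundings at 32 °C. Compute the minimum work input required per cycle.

T_H = 32 °C → 32 + 273.15 = 305.15 K.
T_C = -328 °F → (-328 − 32) × 5/9 = -200.00 °C = 73.15 K.
COP_R = T_C/(T_H − T_C) = 73.15/232.00 = 0.3153.
W = Q_C/COP_R = 592/0.3153 = 1878 kJ.

W_in ≈ 1878 kJ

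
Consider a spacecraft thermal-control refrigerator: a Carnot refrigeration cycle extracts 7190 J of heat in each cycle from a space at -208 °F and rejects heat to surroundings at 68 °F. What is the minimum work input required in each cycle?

W_in ≈ 7890 J

T_H = 68 °F → (68 − 32) × 5/9 = 20.00 °C = 293.15 K.
T_C = -208 °F → (-208 − 32) × 5/9 = -133.33 °C = 139.82 K.
The reversible coefficient of performance is COP_R = T_C/(T_H − T_C) = 139.82/153.33 = 0.9118.
W = Q_C/COP_R = 7190/0.9118 = 7890 J.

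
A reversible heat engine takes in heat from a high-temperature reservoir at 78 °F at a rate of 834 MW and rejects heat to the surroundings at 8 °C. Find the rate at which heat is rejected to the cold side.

T_H = 78 °F → (78 − 32) × 5/9 = 25.56 °C = 298.71 K.
T_C = 8 °C → 8 + 273.15 = 281.15 K.
η_rev = 1 − T_C/T_H = 1 − 281.15/298.71 = 0.0588.
For a reversible cycle Q_C/Q_H = T_C/T_H, so Q_C = 834 × 281.15/298.71 = 785 MW.

Q̇_C ≈ 785 MW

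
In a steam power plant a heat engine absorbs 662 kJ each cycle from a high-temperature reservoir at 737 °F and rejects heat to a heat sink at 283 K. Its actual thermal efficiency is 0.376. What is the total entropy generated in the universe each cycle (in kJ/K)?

T_H = 737 °F → (737 − 32) × 5/9 = 391.67 °C = 664.82 K.
W = η·Q_H = 0.376 × 662 = 248.9 kJ, so Q_C = Q_H − W = 413.1 kJ.
The hot reservoir loses entropy Q_H/T_H = 662/664.82 = 0.9958 kJ/K; the cold reservoir gains Q_C/T_C = 413.1/283.00 = 1.460 kJ/K.
ΔS_univ = −Q_H/T_H + Q_C/T_C = 0.464 kJ/K (> 0, since η = 0.376 < η_Carnot = 0.574).

ΔS_univ ≈ 0.464 kJ/K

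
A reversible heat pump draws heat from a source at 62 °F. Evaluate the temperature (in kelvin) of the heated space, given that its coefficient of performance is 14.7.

T_C = 62 °F → (62 − 32) × 5/9 = 16.67 °C = 289.82 K.
COP_HP = T_H/(T_H − T_C) ⇒ T_H = T_C·COP_HP/(COP_HP − 1) = 289.82 × 14.7/(14.7 − 1) = 311 K.

T_H ≈ 311 K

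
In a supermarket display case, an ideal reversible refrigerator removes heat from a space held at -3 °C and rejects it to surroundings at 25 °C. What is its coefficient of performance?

T_H = 25 °C → 25 + 273.15 = 298.15 K.
T_C = -3 °C → -3 + 273.15 = 270.15 K.
COP_R = T_C/(T_H − T_C) = 270.15/(298.15 − 270.15) = 9.65.

COP_R ≈ 9.65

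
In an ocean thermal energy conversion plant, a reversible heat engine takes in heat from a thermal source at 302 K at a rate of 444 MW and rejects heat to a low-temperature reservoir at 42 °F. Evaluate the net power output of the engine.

Ẇ ≈ 34.25 MW

T_C = 42 °F → (42 − 32) × 5/9 = 5.56 °C = 278.71 K.
The Carnot efficiency is η = 1 − T_C/T_H = 1 − 278.71/302.00 = 0.0771.
W = η·Q_H = 0.0771 × 444 = 34.25 MW.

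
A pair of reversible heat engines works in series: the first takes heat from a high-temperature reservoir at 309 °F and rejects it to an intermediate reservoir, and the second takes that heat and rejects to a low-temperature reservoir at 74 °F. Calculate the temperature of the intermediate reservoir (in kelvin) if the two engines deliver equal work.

T_m ≈ 361.8 K

T_H = 309 °F → (309 − 32) × 5/9 = 153.89 °C = 427.04 K.
T_C = 74 °F → (74 − 32) × 5/9 = 23.33 °C = 296.48 K.
For reversible stages Q_m = Q_H·(T_m/T_H). Setting W₁ = Q_H(1 − T_m/T_H) equal to W₂ = Q_m(1 − T_C/T_m) = Q_H·(T_m − T_C)/T_H gives T_H − T_m = T_m − T_C, so T_m = (T_H + T_C)/2 = (427.04 + 296.48)/2 = 361.8 K.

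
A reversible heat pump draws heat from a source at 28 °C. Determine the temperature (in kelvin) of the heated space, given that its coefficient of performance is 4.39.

T_H ≈ 390 K

T_C = 28 °C → 28 + 273.15 = 301.15 K.
COP_HP = T_H/(T_H − T_C) ⇒ T_H = T_C·COP_HP/(COP_HP − 1) = 301.15 × 4.39/(4.39 − 1) = 390 K.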